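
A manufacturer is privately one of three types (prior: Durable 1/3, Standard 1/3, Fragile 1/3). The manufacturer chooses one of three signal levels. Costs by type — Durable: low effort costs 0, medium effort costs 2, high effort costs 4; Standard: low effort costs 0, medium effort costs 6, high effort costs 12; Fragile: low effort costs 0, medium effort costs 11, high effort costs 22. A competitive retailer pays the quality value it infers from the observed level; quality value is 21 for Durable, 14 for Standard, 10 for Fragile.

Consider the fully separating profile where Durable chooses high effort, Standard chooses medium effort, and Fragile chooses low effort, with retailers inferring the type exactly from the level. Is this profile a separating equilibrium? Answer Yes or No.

No

Separating prices: high effort → 21, medium effort → 14, low effort → 10.
Durable (assigned high effort): low effort: 10 − 0 = 10; medium effort: 14 − 2 = 12; high effort: 21 − 4 = 17. Durable stays.
Standard (assigned medium effort): low effort: 10 − 0 = 10; medium effort: 14 − 6 = 8; high effort: 21 − 12 = 9. Standard prefers low effort.
Fragile (assigned low effort): low effort: 10 − 0 = 10; medium effort: 14 − 11 = 3; high effort: 21 − 22 = -1. Fragile stays.
At least one type deviates; the separating profile fails.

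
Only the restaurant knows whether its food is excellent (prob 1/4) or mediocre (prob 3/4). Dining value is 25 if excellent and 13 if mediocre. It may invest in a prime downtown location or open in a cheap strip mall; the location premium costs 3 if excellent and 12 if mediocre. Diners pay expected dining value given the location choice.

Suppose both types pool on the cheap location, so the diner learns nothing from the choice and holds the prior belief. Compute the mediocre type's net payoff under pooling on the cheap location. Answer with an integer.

Pooled price premium = 1/4·25 + 3/4·13 = 16.
mediocre pays no cost for the cheap location, so net payoff = 16.

16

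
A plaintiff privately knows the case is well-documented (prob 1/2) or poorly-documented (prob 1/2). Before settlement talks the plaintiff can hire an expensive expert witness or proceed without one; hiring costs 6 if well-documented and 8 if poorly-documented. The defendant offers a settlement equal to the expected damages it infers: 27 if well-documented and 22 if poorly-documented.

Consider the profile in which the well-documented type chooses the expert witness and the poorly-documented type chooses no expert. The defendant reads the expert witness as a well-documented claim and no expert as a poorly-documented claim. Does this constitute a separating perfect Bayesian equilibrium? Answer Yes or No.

Under these beliefs, the expert witness earns settlement 27 and no expert earns settlement 22.
well-documented: the expert witness nets 27 − 6 = 21; no expert nets 22. well-documented would deviate to no expert.
poorly-documented: the expert witness nets 27 − 8 = 19; no expert nets 22. poorly-documented prefers no expert.
well-documented has a profitable deviation, so the profile is not an equilibrium.

No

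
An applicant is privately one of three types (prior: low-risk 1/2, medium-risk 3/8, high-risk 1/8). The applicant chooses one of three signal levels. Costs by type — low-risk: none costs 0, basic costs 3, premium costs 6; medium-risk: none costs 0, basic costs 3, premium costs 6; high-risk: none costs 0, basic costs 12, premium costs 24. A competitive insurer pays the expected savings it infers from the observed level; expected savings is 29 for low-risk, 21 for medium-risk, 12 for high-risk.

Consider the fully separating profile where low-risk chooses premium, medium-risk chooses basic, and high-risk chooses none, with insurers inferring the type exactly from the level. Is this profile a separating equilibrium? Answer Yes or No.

Separating rebates: premium → 29, basic → 21, none → 12.
low-risk (assigned premium): none: 12 − 0 = 12; basic: 21 − 3 = 18; premium: 29 − 6 = 23. low-risk stays.
medium-risk (assigned basic): none: 12 − 0 = 12; basic: 21 − 3 = 18; premium: 29 − 6 = 23. medium-risk prefers premium.
high-risk (assigned none): none: 12 − 0 = 12; basic: 21 − 12 = 9; premium: 29 − 24 = 5. high-risk stays.
At least one type deviates; the separating profile fails.

No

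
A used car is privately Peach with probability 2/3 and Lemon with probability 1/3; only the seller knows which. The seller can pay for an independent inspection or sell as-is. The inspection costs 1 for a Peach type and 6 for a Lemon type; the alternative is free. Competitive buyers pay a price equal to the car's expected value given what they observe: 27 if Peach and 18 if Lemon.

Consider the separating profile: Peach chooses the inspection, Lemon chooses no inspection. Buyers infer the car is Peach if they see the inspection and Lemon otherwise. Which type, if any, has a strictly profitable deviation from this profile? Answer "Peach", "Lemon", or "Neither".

Lemon

The inspection pays 27; no inspection pays 18.
Peach: assigned the inspection, nets 27 − 1 = 26; deviating to no inspection nets 18.
Lemon: assigned no inspection, nets 18; deviating to the inspection nets 27 − 6 = 21.
The Lemon type gains 3 by deviating.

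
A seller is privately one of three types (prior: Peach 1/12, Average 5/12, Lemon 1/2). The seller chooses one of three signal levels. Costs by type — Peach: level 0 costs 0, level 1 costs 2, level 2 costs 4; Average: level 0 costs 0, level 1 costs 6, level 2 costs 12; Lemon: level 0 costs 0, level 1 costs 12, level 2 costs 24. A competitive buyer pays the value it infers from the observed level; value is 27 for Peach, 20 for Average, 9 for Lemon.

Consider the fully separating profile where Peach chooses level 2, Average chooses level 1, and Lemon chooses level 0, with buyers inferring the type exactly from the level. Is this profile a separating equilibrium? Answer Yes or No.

Separating prices: level 2 → 27, level 1 → 20, level 0 → 9.
Peach (assigned level 2): level 0: 9 − 0 = 9; level 1: 20 − 2 = 18; level 2: 27 − 4 = 23. Peach stays.
Average (assigned level 1): level 0: 9 − 0 = 9; level 1: 20 − 6 = 14; level 2: 27 − 12 = 15. Average prefers level 2.
Lemon (assigned level 0): level 0: 9 − 0 = 9; level 1: 20 − 12 = 8; level 2: 27 − 24 = 3. Lemon stays.
At least one type deviates; the separating profile fails.

No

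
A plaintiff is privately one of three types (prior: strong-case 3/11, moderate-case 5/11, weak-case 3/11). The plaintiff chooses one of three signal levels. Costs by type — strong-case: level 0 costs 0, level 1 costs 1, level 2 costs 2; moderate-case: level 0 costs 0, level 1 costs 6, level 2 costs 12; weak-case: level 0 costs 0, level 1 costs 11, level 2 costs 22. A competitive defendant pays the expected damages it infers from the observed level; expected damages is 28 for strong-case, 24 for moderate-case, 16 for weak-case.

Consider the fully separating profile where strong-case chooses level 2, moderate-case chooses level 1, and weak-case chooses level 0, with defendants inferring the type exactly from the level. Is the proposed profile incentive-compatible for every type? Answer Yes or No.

Separating settlements: level 2 → 28, level 1 → 24, level 0 → 16.
strong-case (assigned level 2): level 0: 16 − 0 = 16; level 1: 24 − 1 = 23; level 2: 28 − 2 = 26. strong-case stays.
moderate-case (assigned level 1): level 0: 16 − 0 = 16; level 1: 24 − 6 = 18; level 2: 28 − 12 = 16. moderate-case stays.
weak-case (assigned level 0): level 0: 16 − 0 = 16; level 1: 24 − 11 = 13; level 2: 28 − 22 = 6. weak-case stays.
Every type prefers its assigned level; separation holds.

Yes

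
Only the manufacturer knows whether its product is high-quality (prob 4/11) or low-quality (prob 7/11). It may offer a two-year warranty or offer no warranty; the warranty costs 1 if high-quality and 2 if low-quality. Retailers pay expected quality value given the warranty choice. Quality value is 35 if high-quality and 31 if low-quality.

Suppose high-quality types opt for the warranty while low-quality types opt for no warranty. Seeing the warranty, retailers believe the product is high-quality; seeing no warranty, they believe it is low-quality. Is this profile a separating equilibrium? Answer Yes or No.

No

Under these beliefs, the warranty earns price 35 and no warranty earns price 31.
high-quality: the warranty nets 35 − 1 = 34; no warranty nets 31. high-quality prefers the warranty.
low-quality: the warranty nets 35 − 2 = 33; no warranty nets 31. low-quality would deviate to the warranty.
low-quality has a profitable deviation, so the profile is not an equilibrium.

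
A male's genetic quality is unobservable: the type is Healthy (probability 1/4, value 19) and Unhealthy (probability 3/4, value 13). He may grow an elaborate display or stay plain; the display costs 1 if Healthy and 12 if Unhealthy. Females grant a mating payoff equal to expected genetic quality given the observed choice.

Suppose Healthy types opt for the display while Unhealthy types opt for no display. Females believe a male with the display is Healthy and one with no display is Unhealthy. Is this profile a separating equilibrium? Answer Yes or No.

Under these beliefs, the display earns mating payoff 19 and no display earns mating payoff 13.
Healthy: the display nets 19 − 1 = 18; no display nets 13. Healthy prefers the display.
Unhealthy: the display nets 19 − 12 = 7; no display nets 13. Unhealthy prefers no display.
Neither type deviates, so the separating profile is an equilibrium.

Yes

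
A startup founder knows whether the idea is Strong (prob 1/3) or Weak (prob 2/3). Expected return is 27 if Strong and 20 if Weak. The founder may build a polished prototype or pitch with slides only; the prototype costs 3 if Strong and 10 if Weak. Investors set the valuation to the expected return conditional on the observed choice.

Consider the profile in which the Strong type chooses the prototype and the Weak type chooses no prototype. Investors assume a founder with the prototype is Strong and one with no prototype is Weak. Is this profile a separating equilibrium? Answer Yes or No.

Under these beliefs, the prototype earns valuation 27 and no prototype earns valuation 20.
Strong: the prototype nets 27 − 3 = 24; no prototype nets 20. Strong prefers the prototype.
Weak: the prototype nets 27 − 10 = 17; no prototype nets 20. Weak prefers no prototype.
Neither type deviates, so the separating profile is an equilibrium.

Yes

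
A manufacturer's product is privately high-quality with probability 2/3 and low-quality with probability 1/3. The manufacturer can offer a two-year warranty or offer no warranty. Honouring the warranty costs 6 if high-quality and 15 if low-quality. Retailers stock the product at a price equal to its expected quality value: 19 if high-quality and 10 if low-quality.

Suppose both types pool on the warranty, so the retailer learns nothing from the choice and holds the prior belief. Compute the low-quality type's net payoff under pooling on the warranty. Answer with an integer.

Pooled price = 2/3·19 + 1/3·10 = 16.
low-quality pays cost 15 for the warranty, so net payoff = 16 − 15 = 1.

1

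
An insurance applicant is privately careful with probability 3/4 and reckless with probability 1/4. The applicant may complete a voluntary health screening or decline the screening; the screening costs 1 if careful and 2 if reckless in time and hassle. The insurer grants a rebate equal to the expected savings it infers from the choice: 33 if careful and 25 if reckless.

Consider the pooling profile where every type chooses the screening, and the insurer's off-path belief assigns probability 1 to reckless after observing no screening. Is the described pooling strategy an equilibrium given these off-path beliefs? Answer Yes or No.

On path, the insurer holds the prior and pays 3/4·33 + 1/4·25 = 31. Off path (no screening), believing reckless, it pays 25.
careful: the screening nets 31 − 1 = 30; no screening nets 25. careful stays.
reckless: the screening nets 31 − 2 = 29; no screening nets 25. reckless stays.
No type deviates, so pooling is sustained.

Yes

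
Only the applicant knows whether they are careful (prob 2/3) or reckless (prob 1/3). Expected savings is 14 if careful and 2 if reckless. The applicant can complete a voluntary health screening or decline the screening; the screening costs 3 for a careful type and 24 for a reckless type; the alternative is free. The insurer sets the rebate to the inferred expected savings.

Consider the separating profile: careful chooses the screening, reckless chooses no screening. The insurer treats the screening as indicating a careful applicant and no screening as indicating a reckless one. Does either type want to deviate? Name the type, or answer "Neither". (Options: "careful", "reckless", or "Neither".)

Neither

The screening pays 14; no screening pays 2.
careful: assigned the screening, nets 14 − 3 = 11; deviating to no screening nets 2.
reckless: assigned no screening, nets 2; deviating to the screening nets 14 − 24 = -10.
Both types strictly prefer their assigned action; no profitable deviation.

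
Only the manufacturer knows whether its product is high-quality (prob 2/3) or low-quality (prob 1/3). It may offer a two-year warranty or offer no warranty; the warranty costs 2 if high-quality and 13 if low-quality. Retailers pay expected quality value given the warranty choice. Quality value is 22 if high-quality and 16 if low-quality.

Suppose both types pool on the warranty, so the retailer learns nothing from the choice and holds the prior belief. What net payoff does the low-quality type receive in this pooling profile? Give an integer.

7

Pooled price = 2/3·22 + 1/3·16 = 20.
low-quality pays cost 13 for the warranty, so net payoff = 20 − 13 = 7.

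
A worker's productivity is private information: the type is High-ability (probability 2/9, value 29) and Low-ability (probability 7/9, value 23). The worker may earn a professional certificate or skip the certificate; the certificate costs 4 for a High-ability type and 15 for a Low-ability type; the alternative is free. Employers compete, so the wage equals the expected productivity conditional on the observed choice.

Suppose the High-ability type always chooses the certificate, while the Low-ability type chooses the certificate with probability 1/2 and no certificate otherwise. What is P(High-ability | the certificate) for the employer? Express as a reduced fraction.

P(the certificate) = (2/9)·1 + (7/9)·(1/2) = 11/18.
By Bayes' rule, P(High-ability | the certificate) = (2/9) / (11/18) = 4/11.

4/11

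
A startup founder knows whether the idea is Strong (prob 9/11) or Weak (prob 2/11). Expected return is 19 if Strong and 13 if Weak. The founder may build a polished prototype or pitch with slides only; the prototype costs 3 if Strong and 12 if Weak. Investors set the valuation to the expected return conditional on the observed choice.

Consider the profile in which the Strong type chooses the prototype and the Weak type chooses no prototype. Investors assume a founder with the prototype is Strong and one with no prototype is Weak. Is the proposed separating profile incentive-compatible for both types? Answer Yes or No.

Under these beliefs, the prototype earns valuation 19 and no prototype earns valuation 13.
Strong: the prototype nets 19 − 3 = 16; no prototype nets 13. Strong prefers the prototype.
Weak: the prototype nets 19 − 12 = 7; no prototype nets 13. Weak prefers no prototype.
Neither type deviates, so the separating profile is an equilibrium.

Yes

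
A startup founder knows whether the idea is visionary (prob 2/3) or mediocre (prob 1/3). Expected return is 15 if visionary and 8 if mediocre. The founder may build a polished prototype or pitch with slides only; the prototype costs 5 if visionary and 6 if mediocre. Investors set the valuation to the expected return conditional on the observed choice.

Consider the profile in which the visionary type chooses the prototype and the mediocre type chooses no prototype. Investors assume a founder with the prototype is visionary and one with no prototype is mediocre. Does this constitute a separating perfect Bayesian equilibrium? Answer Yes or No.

No

Under these beliefs, the prototype earns valuation 15 and no prototype earns valuation 8.
visionary: the prototype nets 15 − 5 = 10; no prototype nets 8. visionary prefers the prototype.
mediocre: the prototype nets 15 − 6 = 9; no prototype nets 8. mediocre would deviate to the prototype.
mediocre has a profitable deviation, so the profile is not an equilibrium.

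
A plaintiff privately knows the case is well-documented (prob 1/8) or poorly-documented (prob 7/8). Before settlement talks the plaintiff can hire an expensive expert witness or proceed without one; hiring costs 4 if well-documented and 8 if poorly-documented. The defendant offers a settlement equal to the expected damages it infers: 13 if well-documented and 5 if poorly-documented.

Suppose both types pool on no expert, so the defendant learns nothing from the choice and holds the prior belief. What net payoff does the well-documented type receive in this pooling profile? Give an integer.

6

Pooled settlement = 1/8·13 + 7/8·5 = 6.
well-documented pays no cost for no expert, so net payoff = 6.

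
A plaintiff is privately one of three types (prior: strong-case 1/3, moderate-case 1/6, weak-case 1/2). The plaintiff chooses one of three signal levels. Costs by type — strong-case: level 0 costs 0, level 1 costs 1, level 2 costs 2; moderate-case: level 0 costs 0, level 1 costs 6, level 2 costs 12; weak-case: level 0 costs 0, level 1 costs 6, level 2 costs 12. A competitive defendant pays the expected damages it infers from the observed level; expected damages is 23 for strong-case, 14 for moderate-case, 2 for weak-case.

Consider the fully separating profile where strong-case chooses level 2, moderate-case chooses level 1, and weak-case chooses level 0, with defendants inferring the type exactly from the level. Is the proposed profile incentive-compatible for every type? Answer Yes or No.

No

Separating settlements: level 2 → 23, level 1 → 14, level 0 → 2.
strong-case (assigned level 2): level 0: 2 − 0 = 2; level 1: 14 − 1 = 13; level 2: 23 − 2 = 21. strong-case stays.
moderate-case (assigned level 1): level 0: 2 − 0 = 2; level 1: 14 − 6 = 8; level 2: 23 − 12 = 11. moderate-case prefers level 2.
weak-case (assigned level 0): level 0: 2 − 0 = 2; level 1: 14 − 6 = 8; level 2: 23 − 12 = 11. weak-case prefers level 2.
At least one type deviates; the separating profile fails.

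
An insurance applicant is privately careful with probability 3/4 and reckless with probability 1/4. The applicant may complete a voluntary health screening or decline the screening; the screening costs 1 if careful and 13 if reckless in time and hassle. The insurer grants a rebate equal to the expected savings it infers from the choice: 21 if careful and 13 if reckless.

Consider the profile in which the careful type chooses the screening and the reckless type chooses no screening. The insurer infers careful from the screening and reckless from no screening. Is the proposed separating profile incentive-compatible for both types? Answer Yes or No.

Yes

Under these beliefs, the screening earns rebate 21 and no screening earns rebate 13.
careful: the screening nets 21 − 1 = 20; no screening nets 13. careful prefers the screening.
reckless: the screening nets 21 − 13 = 8; no screening nets 13. reckless prefers no screening.
Neither type deviates, so the separating profile is an equilibrium.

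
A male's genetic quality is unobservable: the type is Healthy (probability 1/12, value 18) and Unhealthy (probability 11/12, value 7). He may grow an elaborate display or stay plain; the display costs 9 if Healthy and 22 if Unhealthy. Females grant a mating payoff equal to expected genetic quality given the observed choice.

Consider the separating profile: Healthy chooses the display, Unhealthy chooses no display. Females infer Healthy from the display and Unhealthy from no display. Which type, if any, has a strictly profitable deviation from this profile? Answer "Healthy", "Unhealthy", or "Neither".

Neither

The display pays 18; no display pays 7.
Healthy: assigned the display, nets 18 − 9 = 9; deviating to no display nets 7.
Unhealthy: assigned no display, nets 7; deviating to the display nets 18 − 22 = -4.
Both types strictly prefer their assigned action; no profitable deviation.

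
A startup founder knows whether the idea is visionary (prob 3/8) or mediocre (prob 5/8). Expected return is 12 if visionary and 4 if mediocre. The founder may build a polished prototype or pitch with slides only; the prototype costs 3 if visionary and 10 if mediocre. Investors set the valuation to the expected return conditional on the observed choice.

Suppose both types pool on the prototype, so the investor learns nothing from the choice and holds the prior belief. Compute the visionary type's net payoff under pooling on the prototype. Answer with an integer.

Pooled valuation = 3/8·12 + 5/8·4 = 7.
visionary pays cost 3 for the prototype, so net payoff = 7 − 3 = 4.

4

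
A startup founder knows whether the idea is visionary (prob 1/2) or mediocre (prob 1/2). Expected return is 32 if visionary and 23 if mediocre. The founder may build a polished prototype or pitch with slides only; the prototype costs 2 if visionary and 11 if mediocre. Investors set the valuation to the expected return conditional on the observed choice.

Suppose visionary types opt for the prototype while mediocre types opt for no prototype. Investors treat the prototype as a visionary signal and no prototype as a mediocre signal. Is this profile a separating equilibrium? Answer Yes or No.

Yes

Under these beliefs, the prototype earns valuation 32 and no prototype earns valuation 23.
visionary: the prototype nets 32 − 2 = 30; no prototype nets 23. visionary prefers the prototype.
mediocre: the prototype nets 32 − 11 = 21; no prototype nets 23. mediocre prefers no prototype.
Neither type deviates, so the separating profile is an equilibrium.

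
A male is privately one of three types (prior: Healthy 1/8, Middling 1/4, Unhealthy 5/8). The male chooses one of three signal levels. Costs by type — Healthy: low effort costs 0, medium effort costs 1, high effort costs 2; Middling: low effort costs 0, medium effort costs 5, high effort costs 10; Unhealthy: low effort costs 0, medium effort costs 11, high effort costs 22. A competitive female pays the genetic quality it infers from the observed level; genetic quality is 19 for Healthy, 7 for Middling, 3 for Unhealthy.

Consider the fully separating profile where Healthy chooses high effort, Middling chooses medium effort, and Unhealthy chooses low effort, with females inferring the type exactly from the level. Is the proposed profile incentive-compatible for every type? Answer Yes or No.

Separating mating payoffs: high effort → 19, medium effort → 7, low effort → 3.
Healthy (assigned high effort): low effort: 3 − 0 = 3; medium effort: 7 − 1 = 6; high effort: 19 − 2 = 17. Healthy stays.
Middling (assigned medium effort): low effort: 3 − 0 = 3; medium effort: 7 − 5 = 2; high effort: 19 − 10 = 9. Middling prefers high effort.
Unhealthy (assigned low effort): low effort: 3 − 0 = 3; medium effort: 7 − 11 = -4; high effort: 19 − 22 = -3. Unhealthy stays.
At least one type deviates; the separating profile fails.

No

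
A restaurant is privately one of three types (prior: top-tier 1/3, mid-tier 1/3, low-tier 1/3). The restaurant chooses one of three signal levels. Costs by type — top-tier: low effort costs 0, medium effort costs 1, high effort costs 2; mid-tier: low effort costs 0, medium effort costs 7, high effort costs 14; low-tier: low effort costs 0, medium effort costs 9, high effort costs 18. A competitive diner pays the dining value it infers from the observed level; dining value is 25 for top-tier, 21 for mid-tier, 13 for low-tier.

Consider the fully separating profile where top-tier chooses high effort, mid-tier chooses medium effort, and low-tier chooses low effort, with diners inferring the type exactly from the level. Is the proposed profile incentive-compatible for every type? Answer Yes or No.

Yes

Separating price premiums: high effort → 25, medium effort → 21, low effort → 13.
top-tier (assigned high effort): low effort: 13 − 0 = 13; medium effort: 21 − 1 = 20; high effort: 25 − 2 = 23. top-tier stays.
mid-tier (assigned medium effort): low effort: 13 − 0 = 13; medium effort: 21 − 7 = 14; high effort: 25 − 14 = 11. mid-tier stays.
low-tier (assigned low effort): low effort: 13 − 0 = 13; medium effort: 21 − 9 = 12; high effort: 25 − 18 = 7. low-tier stays.
Every type prefers its assigned level; separation holds.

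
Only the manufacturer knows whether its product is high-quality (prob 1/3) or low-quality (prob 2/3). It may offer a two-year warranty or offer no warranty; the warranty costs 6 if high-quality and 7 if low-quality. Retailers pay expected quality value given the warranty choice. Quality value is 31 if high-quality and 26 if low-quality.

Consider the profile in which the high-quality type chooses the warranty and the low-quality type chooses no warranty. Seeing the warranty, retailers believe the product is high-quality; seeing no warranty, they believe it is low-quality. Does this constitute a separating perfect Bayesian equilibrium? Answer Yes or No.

Under these beliefs, the warranty earns price 31 and no warranty earns price 26.
high-quality: the warranty nets 31 − 6 = 25; no warranty nets 26. high-quality would deviate to no warranty.
low-quality: the warranty nets 31 − 7 = 24; no warranty nets 26. low-quality prefers no warranty.
high-quality has a profitable deviation, so the profile is not an equilibrium.

No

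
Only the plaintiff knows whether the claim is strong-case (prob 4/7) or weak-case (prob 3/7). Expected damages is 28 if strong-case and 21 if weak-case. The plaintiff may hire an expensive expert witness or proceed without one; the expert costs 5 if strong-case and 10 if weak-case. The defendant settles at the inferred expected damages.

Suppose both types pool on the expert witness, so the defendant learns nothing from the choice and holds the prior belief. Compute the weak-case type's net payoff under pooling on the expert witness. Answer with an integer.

15

Pooled settlement = 4/7·28 + 3/7·21 = 25.
weak-case pays cost 10 for the expert witness, so net payoff = 25 − 10 = 15.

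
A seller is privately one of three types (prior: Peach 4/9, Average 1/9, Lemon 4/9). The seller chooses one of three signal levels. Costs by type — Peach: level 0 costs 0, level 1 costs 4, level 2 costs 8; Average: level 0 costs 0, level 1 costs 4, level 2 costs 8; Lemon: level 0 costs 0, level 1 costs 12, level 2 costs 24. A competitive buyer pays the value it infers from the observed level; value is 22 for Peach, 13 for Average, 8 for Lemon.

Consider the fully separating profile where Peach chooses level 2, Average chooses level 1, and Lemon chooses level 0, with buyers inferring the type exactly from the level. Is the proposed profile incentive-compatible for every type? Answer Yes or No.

Separating prices: level 2 → 22, level 1 → 13, level 0 → 8.
Peach (assigned level 2): level 0: 8 − 0 = 8; level 1: 13 − 4 = 9; level 2: 22 − 8 = 14. Peach stays.
Average (assigned level 1): level 0: 8 − 0 = 8; level 1: 13 − 4 = 9; level 2: 22 − 8 = 14. Average prefers level 2.
Lemon (assigned level 0): level 0: 8 − 0 = 8; level 1: 13 − 12 = 1; level 2: 22 − 24 = -2. Lemon stays.
At least one type deviates; the separating profile fails.

No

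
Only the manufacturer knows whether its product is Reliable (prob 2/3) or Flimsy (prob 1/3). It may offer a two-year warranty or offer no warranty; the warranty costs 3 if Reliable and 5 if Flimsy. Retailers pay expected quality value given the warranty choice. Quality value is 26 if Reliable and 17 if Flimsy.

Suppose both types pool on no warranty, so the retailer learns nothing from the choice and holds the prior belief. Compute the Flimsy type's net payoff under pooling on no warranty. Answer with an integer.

23

Pooled price = 2/3·26 + 1/3·17 = 23.
Flimsy pays no cost for no warranty, so net payoff = 23.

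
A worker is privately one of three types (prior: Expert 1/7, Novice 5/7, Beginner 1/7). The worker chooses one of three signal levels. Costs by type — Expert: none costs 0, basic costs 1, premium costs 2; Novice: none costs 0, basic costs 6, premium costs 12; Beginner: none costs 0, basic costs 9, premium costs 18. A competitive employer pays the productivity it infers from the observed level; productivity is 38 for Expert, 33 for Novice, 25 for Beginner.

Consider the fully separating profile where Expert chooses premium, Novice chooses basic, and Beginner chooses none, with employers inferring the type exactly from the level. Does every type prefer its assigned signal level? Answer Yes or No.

Separating wages: premium → 38, basic → 33, none → 25.
Expert (assigned premium): none: 25 − 0 = 25; basic: 33 − 1 = 32; premium: 38 − 2 = 36. Expert stays.
Novice (assigned basic): none: 25 − 0 = 25; basic: 33 − 6 = 27; premium: 38 − 12 = 26. Novice stays.
Beginner (assigned none): none: 25 − 0 = 25; basic: 33 − 9 = 24; premium: 38 − 18 = 20. Beginner stays.
Every type prefers its assigned level; separation holds.

Yes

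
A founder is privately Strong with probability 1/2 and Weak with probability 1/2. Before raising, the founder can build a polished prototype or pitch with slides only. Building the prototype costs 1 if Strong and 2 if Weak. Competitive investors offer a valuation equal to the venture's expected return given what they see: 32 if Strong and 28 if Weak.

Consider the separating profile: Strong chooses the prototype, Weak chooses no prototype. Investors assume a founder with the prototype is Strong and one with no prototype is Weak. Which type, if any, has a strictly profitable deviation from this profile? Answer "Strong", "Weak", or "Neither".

The prototype pays 32; no prototype pays 28.
Strong: assigned the prototype, nets 32 − 1 = 31; deviating to no prototype nets 28.
Weak: assigned no prototype, nets 28; deviating to the prototype nets 32 − 2 = 30.
The Weak type gains 2 by deviating.

Weak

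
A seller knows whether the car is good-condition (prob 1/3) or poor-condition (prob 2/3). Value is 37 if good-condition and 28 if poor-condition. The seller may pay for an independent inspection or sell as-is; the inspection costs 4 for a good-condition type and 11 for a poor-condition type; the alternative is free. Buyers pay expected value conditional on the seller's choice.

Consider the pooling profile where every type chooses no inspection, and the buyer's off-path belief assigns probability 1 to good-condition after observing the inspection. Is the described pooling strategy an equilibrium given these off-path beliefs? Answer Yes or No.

No

On path, the buyer holds the prior and pays 1/3·37 + 2/3·28 = 31. Off path (the inspection), believing good-condition, it pays 37.
good-condition: no inspection nets 31; the inspection nets 37 − 4 = 33. good-condition would deviate.
poor-condition: no inspection nets 31; the inspection nets 37 − 11 = 26. poor-condition stays.
A type deviates, so pooling fails.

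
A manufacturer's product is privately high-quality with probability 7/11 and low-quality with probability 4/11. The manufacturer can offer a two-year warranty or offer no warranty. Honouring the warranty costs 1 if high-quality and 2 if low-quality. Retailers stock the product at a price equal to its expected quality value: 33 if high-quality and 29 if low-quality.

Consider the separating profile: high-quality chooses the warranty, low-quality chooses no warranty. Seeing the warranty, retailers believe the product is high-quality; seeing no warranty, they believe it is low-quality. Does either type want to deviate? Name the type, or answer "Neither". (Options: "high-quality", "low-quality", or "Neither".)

low-quality

The warranty pays 33; no warranty pays 29.
high-quality: assigned the warranty, nets 33 − 1 = 32; deviating to no warranty nets 29.
low-quality: assigned no warranty, nets 29; deviating to the warranty nets 33 − 2 = 31.
The low-quality type gains 2 by deviating.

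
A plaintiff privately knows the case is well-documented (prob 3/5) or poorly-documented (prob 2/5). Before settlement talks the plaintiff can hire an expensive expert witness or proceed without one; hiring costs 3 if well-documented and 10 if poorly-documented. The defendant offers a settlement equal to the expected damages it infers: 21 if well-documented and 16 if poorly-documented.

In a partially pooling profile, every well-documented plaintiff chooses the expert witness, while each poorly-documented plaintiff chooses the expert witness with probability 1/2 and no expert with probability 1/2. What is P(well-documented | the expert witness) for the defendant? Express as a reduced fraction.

3/4

P(the expert witness) = (3/5)·1 + (2/5)·(1/2) = 4/5.
By Bayes' rule, P(well-documented | the expert witness) = (3/5) / (4/5) = 3/4.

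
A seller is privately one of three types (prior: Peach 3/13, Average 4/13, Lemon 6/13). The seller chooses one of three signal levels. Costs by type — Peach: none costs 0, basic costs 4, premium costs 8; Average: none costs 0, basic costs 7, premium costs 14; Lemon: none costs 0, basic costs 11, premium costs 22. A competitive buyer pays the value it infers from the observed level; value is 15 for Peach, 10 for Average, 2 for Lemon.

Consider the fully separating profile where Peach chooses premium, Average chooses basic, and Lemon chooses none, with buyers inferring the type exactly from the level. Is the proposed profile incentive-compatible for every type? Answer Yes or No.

Separating prices: premium → 15, basic → 10, none → 2.
Peach (assigned premium): none: 2 − 0 = 2; basic: 10 − 4 = 6; premium: 15 − 8 = 7. Peach stays.
Average (assigned basic): none: 2 − 0 = 2; basic: 10 − 7 = 3; premium: 15 − 14 = 1. Average stays.
Lemon (assigned none): none: 2 − 0 = 2; basic: 10 − 11 = -1; premium: 15 − 22 = -7. Lemon stays.
Every type prefers its assigned level; separation holds.

Yes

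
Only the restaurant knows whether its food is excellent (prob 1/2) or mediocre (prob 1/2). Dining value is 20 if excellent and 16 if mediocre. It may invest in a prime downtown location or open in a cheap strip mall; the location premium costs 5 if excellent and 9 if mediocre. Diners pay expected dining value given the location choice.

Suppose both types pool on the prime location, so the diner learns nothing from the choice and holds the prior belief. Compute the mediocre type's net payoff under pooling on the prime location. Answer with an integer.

Pooled price premium = 1/2·20 + 1/2·16 = 18.
mediocre pays cost 9 for the prime location, so net payoff = 18 − 9 = 9.

9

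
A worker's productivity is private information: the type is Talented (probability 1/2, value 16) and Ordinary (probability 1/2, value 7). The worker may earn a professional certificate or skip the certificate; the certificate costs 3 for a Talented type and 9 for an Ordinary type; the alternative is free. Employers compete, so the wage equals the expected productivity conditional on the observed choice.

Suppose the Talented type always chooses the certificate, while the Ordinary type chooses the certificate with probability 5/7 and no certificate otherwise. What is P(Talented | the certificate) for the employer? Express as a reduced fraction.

P(the certificate) = (1/2)·1 + (1/2)·(5/7) = 6/7.
By Bayes' rule, P(Talented | the certificate) = (1/2) / (6/7) = 7/12.

7/12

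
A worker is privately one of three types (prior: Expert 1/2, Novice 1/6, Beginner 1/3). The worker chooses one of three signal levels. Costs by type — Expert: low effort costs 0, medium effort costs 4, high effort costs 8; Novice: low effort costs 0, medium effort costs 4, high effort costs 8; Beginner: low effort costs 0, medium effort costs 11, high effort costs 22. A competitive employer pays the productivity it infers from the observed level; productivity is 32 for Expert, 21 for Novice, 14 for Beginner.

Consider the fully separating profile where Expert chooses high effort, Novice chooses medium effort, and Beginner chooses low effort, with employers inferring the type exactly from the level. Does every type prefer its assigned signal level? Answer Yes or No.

No

Separating wages: high effort → 32, medium effort → 21, low effort → 14.
Expert (assigned high effort): low effort: 14 − 0 = 14; medium effort: 21 − 4 = 17; high effort: 32 − 8 = 24. Expert stays.
Novice (assigned medium effort): low effort: 14 − 0 = 14; medium effort: 21 − 4 = 17; high effort: 32 − 8 = 24. Novice prefers high effort.
Beginner (assigned low effort): low effort: 14 − 0 = 14; medium effort: 21 − 11 = 10; high effort: 32 − 22 = 10. Beginner stays.
At least one type deviates; the separating profile fails.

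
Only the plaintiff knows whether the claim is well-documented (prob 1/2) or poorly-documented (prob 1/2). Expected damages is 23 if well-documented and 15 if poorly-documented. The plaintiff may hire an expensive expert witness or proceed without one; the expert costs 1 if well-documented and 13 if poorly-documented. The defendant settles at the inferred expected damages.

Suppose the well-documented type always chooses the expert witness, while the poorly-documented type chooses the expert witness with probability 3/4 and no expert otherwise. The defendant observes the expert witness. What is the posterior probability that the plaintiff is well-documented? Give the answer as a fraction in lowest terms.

P(the expert witness) = (1/2)·1 + (1/2)·(3/4) = 7/8.
By Bayes' rule, P(well-documented | the expert witness) = (1/2) / (7/8) = 4/7.

4/7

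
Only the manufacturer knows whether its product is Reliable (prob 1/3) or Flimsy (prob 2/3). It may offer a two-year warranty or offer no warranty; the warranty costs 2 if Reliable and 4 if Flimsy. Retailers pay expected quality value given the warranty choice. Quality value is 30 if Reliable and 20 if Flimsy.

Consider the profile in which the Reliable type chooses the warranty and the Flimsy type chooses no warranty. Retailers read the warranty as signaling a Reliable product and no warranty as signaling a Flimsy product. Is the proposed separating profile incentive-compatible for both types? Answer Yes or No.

Under these beliefs, the warranty earns price 30 and no warranty earns price 20.
Reliable: the warranty nets 30 − 2 = 28; no warranty nets 20. Reliable prefers the warranty.
Flimsy: the warranty nets 30 − 4 = 26; no warranty nets 20. Flimsy would deviate to the warranty.
Flimsy has a profitable deviation, so the profile is not an equilibrium.

No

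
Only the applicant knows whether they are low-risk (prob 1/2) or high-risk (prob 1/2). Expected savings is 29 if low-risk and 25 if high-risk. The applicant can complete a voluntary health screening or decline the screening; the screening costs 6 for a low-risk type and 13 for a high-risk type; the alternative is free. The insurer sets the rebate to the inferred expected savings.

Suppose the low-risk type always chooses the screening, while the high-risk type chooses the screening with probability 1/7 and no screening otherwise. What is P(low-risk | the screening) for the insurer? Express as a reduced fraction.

P(the screening) = (1/2)·1 + (1/2)·(1/7) = 4/7.
By Bayes' rule, P(low-risk | the screening) = (1/2) / (4/7) = 7/8.

7/8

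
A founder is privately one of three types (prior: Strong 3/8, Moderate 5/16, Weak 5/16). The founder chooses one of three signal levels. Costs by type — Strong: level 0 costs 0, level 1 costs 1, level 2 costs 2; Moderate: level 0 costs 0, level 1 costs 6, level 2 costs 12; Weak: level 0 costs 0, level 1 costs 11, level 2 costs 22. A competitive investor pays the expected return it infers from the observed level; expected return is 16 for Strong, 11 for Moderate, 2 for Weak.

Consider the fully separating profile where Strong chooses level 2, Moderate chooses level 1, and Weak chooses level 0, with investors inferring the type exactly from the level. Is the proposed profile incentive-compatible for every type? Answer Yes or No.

Yes

Separating valuations: level 2 → 16, level 1 → 11, level 0 → 2.
Strong (assigned level 2): level 0: 2 − 0 = 2; level 1: 11 − 1 = 10; level 2: 16 − 2 = 14. Strong stays.
Moderate (assigned level 1): level 0: 2 − 0 = 2; level 1: 11 − 6 = 5; level 2: 16 − 12 = 4. Moderate stays.
Weak (assigned level 0): level 0: 2 − 0 = 2; level 1: 11 − 11 = 0; level 2: 16 − 22 = -6. Weak stays.
Every type prefers its assigned level; separation holds.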